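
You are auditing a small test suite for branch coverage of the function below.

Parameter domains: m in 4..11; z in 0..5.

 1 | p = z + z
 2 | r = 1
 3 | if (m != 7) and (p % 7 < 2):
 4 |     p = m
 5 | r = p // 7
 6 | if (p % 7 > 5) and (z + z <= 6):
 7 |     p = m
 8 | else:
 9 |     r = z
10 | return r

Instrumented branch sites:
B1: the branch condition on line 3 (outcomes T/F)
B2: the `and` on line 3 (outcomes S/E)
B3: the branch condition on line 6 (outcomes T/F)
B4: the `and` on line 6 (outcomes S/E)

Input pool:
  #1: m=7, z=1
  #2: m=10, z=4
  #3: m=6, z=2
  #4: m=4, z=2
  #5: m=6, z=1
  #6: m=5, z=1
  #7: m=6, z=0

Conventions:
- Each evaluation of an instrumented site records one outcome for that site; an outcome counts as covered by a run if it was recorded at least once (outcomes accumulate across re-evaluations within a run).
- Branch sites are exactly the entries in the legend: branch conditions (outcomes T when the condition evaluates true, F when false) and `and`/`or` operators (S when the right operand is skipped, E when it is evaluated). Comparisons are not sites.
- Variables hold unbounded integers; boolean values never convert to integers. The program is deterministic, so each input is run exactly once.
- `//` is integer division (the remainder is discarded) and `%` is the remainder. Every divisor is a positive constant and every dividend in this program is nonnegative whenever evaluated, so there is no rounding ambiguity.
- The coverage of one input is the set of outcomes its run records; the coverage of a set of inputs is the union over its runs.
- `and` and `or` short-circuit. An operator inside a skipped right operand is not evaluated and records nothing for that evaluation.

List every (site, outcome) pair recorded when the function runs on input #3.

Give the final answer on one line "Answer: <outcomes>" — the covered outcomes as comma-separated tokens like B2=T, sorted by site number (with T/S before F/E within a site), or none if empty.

Running input #3 (m=6, z=2), event by event:
  B2->E, B1->F, B4->S, B3->F
collecting distinct outcomes: B1=F, B2=E, B3=F, B4=S

Answer: B1=F, B2=E, B3=F, B4=S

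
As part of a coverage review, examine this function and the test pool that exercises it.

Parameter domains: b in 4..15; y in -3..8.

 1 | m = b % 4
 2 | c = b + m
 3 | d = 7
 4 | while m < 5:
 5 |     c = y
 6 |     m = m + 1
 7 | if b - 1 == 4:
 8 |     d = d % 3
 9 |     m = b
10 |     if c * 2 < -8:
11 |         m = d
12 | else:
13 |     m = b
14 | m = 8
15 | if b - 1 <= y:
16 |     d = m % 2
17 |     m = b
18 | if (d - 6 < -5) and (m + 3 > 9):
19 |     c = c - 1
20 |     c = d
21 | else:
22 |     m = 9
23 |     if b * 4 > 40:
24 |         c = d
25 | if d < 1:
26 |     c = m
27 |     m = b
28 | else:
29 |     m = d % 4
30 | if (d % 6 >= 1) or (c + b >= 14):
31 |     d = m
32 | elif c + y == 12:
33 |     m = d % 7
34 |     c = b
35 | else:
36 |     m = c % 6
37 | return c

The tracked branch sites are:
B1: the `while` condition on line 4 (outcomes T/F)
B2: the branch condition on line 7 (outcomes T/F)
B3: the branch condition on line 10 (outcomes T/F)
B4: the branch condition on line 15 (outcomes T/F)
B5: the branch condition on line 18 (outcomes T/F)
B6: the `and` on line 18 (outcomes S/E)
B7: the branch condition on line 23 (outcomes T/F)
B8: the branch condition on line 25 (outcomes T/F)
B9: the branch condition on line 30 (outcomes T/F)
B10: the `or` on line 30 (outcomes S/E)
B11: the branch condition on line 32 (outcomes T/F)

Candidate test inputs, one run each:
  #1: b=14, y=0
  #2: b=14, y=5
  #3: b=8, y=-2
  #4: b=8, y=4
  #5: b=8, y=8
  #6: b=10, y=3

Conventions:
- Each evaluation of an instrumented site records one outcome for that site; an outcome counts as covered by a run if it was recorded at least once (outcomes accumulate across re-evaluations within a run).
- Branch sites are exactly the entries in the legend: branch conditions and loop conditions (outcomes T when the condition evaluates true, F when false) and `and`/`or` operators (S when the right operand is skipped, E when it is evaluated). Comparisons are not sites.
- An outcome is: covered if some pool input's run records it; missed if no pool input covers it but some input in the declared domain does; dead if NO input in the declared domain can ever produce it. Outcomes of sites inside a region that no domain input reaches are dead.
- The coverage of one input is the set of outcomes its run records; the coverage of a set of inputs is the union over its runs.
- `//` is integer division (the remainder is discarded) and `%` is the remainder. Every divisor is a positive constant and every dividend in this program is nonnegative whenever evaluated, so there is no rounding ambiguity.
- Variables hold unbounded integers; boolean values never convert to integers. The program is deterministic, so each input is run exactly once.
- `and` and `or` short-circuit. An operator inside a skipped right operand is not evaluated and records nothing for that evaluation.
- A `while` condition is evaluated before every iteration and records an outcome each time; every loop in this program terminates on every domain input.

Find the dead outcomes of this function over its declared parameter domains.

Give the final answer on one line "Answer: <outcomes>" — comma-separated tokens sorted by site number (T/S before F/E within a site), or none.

checking every outcome against all 144 domain inputs:
  B3=T: no domain input ever produces it -> dead
  reachable outcomes have witnesses, e.g. B1=T (e.g. b=4, y=-3), B1=F (e.g. b=4, y=-3), B2=T (e.g. b=5, y=-3), B2=F (e.g. b=4, y=-3)

Answer: B3=T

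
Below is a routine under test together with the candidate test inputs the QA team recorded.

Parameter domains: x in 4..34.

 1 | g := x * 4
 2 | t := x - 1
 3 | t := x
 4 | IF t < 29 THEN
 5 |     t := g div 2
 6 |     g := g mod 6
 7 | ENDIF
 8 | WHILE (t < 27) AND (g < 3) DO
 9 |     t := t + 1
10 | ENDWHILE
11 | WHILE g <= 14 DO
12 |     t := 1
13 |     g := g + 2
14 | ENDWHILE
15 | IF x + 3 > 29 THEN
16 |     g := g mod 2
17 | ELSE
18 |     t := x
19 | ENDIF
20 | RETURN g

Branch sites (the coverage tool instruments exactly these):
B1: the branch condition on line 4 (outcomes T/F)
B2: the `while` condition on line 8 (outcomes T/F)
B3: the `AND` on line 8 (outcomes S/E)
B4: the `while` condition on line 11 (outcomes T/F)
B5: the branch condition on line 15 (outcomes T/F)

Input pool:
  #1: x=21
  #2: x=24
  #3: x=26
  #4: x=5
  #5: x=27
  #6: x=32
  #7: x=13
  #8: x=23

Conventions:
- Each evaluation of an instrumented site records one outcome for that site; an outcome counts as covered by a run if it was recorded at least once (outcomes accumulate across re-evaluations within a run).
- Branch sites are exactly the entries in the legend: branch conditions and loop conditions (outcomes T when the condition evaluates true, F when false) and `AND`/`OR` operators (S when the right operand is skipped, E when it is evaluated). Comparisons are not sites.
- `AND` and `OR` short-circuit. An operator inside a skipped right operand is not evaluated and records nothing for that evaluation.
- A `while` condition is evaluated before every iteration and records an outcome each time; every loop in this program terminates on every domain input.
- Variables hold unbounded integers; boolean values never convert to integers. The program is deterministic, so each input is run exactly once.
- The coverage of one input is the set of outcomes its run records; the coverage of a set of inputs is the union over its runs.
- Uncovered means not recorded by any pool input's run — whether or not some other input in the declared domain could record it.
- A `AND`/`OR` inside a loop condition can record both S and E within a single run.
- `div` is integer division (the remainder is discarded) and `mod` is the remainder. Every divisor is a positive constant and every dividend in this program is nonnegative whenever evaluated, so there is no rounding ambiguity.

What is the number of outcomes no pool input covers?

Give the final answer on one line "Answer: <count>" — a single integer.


input #1, x=21: outcomes B1=T, B2=F, B3=S, B4=T, B4=F, B5=F
input #2, x=24: outcomes B1=T, B2=F, B3=S, B4=T, B4=F, B5=F
input #3, x=26: outcomes B1=T, B2=F, B3=S, B4=T, B4=F, B5=F
input #4, x=5: outcomes B1=T, B2=T, B2=F, B3=S, B3=E, B4=T, B4=F, B5=F
input #5, x=27: outcomes B1=T, B2=F, B3=S, B4=T, B4=F, B5=T
input #6, x=32: outcomes B1=F, B2=F, B3=S, B4=F, B5=T
input #7, x=13: outcomes B1=T, B2=F, B3=E, B4=T, B4=F, B5=F
input #8, x=23: outcomes B1=T, B2=F, B3=S, B4=T, B4=F, B5=F
union over the pool: B1=T, B1=F, B2=T, B2=F, B3=S, B3=E, B4=T, B4=F, B5=T, B5=F
uncovered (0 of 10): none
Answer: 0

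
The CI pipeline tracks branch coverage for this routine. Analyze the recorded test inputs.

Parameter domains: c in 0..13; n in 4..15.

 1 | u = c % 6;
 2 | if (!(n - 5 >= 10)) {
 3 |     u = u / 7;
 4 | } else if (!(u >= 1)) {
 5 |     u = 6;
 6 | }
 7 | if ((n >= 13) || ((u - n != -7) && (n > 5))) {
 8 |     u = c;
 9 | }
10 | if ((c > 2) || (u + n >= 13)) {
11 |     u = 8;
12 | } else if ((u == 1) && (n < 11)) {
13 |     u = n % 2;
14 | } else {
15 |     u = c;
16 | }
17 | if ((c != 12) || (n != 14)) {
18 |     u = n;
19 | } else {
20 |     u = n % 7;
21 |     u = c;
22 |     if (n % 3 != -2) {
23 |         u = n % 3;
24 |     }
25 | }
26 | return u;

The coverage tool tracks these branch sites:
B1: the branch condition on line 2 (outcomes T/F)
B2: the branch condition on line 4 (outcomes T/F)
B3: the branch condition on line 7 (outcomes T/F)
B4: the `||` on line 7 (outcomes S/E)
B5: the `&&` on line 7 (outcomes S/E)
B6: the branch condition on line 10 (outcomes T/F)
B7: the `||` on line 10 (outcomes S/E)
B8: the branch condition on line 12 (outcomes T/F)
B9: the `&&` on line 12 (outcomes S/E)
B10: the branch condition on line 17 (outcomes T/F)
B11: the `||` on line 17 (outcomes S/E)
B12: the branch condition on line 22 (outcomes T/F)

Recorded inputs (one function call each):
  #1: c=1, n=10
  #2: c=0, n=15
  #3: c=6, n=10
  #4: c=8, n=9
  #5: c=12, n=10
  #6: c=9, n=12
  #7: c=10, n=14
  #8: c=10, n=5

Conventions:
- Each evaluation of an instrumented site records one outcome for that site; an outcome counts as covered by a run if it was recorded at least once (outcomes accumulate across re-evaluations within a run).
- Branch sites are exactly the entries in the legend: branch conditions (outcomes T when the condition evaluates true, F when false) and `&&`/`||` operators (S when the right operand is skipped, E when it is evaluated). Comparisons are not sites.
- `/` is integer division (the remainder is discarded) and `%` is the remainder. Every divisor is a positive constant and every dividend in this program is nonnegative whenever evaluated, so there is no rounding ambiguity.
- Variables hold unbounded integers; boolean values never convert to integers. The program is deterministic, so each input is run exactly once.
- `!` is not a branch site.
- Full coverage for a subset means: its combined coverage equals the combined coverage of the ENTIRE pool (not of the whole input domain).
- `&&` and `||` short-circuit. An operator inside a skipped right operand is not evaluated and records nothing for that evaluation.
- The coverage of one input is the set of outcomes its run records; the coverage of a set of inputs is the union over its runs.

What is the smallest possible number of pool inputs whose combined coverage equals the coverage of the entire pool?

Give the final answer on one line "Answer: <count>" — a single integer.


input #1 (c=1, n=10): events B1->T, B4->E, B5->E, B3->T, B7->E, B6->F, B9->E, B8->T, B11->S, B10->T; covers B1=T, B3=T, B4=E, B5=E, B6=F, B7=E, B8=T, B9=E, B10=T, B11=S
input #2 (c=0, n=15): events B1->F, B2->T, B4->S, B3->T, B7->E, B6->T, B11->S, B10->T; covers B1=F, B2=T, B3=T, B4=S, B6=T, B7=E, B10=T, B11=S
input #3 (c=6, n=10): events B1->T, B4->E, B5->E, B3->T, B7->S, B6->T, B11->S, B10->T; covers B1=T, B3=T, B4=E, B5=E, B6=T, B7=S, B10=T, B11=S
input #4 (c=8, n=9): events B1->T, B4->E, B5->E, B3->T, B7->S, B6->T, B11->S, B10->T; covers B1=T, B3=T, B4=E, B5=E, B6=T, B7=S, B10=T, B11=S
input #5 (c=12, n=10): events B1->T, B4->E, B5->E, B3->T, B7->S, B6->T, B11->E, B10->T; covers B1=T, B3=T, B4=E, B5=E, B6=T, B7=S, B10=T, B11=E
input #6 (c=9, n=12): events B1->T, B4->E, B5->E, B3->T, B7->S, B6->T, B11->S, B10->T; covers B1=T, B3=T, B4=E, B5=E, B6=T, B7=S, B10=T, B11=S
input #7 (c=10, n=14): events B1->T, B4->S, B3->T, B7->S, B6->T, B11->S, B10->T; covers B1=T, B3=T, B4=S, B6=T, B7=S, B10=T, B11=S
input #8 (c=10, n=5): events B1->T, B4->E, B5->E, B3->F, B7->S, B6->T, B11->S, B10->T; covers B1=T, B3=F, B4=E, B5=E, B6=T, B7=S, B10=T, B11=S
together the pool reaches 17 outcomes: B1=T, B1=F, B2=T, B3=T, B3=F, B4=S, B4=E, B5=E, B6=T, B6=F, B7=S, B7=E, B8=T, B9=E, B10=T, B11=S, B11=E
every size-1 subset falls short of the 17 outcomes (best: 10/17)
every size-2 subset falls short of the 17 outcomes (best: 14/17)
every size-3 subset falls short of the 17 outcomes (best: 16/17)
at size 4, {1, 2, 5, 8} reaches all 17 outcomes; every lexicographically earlier size-4 subset fails
Answer: 4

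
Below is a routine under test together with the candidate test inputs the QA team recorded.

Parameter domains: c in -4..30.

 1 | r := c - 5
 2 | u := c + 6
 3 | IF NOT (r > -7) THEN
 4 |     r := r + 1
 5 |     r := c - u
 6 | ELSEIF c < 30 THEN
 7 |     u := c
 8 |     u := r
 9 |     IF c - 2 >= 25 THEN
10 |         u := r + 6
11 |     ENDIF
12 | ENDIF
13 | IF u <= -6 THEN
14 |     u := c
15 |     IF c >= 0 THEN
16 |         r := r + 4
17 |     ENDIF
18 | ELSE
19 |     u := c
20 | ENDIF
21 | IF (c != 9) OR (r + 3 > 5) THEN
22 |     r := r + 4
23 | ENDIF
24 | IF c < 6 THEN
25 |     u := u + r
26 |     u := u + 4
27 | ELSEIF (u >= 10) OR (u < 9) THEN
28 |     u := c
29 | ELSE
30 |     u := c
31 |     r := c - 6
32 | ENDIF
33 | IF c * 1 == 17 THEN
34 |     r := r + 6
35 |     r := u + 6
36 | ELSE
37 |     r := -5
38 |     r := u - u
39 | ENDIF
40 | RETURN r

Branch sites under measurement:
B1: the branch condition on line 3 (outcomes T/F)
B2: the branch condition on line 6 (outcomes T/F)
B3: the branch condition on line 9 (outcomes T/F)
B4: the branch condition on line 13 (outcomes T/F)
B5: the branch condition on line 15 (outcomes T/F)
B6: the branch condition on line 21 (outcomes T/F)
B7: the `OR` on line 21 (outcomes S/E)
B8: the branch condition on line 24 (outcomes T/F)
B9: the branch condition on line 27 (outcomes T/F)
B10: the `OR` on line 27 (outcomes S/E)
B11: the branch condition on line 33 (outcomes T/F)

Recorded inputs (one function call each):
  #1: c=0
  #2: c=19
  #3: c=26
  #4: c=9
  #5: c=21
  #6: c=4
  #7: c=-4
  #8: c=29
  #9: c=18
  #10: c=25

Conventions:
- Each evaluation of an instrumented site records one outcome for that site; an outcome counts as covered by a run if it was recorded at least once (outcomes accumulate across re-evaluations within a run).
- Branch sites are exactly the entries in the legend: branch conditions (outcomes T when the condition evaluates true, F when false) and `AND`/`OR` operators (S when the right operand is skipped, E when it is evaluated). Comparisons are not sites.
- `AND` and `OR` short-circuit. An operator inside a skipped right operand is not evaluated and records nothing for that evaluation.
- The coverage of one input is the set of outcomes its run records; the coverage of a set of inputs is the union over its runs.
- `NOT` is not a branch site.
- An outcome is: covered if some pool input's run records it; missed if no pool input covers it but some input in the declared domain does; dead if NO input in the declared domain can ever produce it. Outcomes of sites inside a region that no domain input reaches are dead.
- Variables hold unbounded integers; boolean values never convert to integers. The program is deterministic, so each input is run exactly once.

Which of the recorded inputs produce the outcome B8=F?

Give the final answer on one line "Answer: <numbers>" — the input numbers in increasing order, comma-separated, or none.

input #1 (c=0): does not record B8=F
input #2 (c=19): records B8=F
input #3 (c=26): records B8=F
input #4 (c=9): records B8=F
input #5 (c=21): records B8=F
input #6 (c=4): does not record B8=F
input #7 (c=-4): does not record B8=F
input #8 (c=29): records B8=F
input #9 (c=18): records B8=F
input #10 (c=25): records B8=F

Answer: 2, 3, 4, 5, 8, 9, 10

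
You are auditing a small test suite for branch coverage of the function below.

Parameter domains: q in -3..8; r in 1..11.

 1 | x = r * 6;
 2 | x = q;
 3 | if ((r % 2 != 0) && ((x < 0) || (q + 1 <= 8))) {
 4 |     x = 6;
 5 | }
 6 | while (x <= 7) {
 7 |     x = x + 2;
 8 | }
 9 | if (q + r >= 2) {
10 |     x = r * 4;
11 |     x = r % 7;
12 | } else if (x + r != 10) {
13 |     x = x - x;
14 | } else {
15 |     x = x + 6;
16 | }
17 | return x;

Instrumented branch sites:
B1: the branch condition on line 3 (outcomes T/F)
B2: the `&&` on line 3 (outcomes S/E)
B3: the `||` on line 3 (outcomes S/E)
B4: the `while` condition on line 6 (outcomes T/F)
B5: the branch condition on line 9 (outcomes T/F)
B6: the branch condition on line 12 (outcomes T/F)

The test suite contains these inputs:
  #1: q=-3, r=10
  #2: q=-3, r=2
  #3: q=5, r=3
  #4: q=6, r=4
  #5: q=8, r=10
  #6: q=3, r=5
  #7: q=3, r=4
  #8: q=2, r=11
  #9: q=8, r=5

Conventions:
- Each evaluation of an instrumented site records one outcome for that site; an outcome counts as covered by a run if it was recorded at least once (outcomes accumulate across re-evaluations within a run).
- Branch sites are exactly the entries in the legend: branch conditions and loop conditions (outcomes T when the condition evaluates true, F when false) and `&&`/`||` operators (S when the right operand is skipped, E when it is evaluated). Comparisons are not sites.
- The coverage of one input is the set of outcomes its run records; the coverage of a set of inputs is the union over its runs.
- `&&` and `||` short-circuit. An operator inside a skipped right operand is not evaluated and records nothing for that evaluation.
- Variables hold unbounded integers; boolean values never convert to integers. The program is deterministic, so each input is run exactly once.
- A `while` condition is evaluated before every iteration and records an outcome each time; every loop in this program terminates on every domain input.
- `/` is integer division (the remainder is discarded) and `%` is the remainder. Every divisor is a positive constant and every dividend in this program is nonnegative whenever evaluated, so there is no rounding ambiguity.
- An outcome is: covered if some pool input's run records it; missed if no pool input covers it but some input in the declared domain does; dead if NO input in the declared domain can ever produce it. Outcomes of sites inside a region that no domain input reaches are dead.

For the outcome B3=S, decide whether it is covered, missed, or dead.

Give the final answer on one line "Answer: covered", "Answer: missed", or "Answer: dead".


no pool input records B3=S
but domain input (q=-3, r=1) does record it -> reachable, so missed
Answer: missed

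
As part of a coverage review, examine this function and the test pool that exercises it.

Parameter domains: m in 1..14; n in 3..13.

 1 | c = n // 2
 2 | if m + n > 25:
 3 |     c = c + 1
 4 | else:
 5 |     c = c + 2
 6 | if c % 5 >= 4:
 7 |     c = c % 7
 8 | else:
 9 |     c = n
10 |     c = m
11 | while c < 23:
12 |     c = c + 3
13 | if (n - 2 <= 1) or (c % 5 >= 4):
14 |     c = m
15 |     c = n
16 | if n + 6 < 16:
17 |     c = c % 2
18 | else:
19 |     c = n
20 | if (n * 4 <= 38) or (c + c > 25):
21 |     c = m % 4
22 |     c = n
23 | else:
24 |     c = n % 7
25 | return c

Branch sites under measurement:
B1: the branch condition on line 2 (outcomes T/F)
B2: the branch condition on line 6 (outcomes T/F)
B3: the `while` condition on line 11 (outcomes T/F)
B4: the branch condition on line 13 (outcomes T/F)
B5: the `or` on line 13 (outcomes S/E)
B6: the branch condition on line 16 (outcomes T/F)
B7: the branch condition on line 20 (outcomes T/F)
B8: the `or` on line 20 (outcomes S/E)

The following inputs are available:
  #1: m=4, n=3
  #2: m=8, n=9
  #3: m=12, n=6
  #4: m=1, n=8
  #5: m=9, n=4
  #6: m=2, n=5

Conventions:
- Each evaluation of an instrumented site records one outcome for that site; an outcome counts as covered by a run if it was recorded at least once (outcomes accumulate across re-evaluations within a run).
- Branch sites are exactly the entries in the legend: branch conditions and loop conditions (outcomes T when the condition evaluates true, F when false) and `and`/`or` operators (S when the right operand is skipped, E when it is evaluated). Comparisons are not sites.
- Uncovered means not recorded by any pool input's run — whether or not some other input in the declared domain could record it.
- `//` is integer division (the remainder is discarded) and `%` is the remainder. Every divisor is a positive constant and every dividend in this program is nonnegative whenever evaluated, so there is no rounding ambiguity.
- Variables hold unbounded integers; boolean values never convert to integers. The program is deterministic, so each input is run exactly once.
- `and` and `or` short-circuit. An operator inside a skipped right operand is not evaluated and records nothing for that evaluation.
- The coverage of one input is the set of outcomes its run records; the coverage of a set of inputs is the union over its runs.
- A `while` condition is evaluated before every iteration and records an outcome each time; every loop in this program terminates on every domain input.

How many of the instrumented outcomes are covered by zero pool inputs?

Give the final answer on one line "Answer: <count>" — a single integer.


#1 (m=4, n=3) -> covered: B1=F, B2=F, B3=T, B3=F, B4=T, B5=S, B6=T, B7=T, B8=S
#2 (m=8, n=9) -> covered: B1=F, B2=F, B3=T, B3=F, B4=F, B5=E, B6=T, B7=T, B8=S
#3 (m=12, n=6) -> covered: B1=F, B2=F, B3=T, B3=F, B4=T, B5=E, B6=T, B7=T, B8=S
#4 (m=1, n=8) -> covered: B1=F, B2=F, B3=T, B3=F, B4=F, B5=E, B6=T, B7=T, B8=S
#5 (m=9, n=4) -> covered: B1=F, B2=T, B3=T, B3=F, B4=F, B5=E, B6=T, B7=T, B8=S
#6 (m=2, n=5) -> covered: B1=F, B2=T, B3=T, B3=F, B4=F, B5=E, B6=T, B7=T, B8=S
union over the pool: B1=F, B2=T, B2=F, B3=T, B3=F, B4=T, B4=F, B5=S, B5=E, B6=T, B7=T, B8=S
uncovered (4 of 16): B1=T, B6=F, B7=F, B8=E
Answer: 4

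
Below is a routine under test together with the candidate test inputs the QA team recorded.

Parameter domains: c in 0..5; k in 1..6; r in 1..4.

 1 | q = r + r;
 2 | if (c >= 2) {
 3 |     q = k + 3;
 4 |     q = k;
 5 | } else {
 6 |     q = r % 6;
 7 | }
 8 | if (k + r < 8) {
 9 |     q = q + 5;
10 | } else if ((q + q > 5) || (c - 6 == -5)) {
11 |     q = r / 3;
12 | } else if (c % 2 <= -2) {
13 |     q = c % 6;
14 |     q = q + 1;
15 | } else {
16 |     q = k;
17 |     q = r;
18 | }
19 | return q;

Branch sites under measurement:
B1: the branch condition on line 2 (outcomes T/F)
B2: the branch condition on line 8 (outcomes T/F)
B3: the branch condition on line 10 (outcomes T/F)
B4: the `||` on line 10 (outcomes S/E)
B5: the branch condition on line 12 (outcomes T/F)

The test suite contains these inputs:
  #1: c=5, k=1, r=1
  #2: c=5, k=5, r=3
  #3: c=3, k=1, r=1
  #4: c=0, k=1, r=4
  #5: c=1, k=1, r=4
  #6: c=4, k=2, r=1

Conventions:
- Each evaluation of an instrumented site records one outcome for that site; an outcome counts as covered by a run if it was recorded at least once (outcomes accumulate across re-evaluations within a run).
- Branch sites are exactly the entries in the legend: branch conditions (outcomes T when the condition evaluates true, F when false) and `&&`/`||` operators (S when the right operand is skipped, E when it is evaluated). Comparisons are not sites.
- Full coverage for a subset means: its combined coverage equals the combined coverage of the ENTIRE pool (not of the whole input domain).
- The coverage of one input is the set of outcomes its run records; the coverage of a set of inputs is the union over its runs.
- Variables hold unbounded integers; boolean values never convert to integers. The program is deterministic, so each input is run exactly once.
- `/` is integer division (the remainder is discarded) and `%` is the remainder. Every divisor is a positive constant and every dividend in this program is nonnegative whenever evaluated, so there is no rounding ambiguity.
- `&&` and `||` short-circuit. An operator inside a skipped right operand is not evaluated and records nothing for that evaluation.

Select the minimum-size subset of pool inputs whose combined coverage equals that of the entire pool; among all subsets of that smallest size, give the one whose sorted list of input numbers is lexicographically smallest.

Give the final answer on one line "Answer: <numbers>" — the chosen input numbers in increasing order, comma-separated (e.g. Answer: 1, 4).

input #1 (c=5, k=1, r=1): covers B1=T, B2=T
input #2 (c=5, k=5, r=3): covers B1=T, B2=F, B3=T, B4=S
input #3 (c=3, k=1, r=1): covers B1=T, B2=T
input #4 (c=0, k=1, r=4): covers B1=F, B2=T
input #5 (c=1, k=1, r=4): covers B1=F, B2=T
input #6 (c=4, k=2, r=1): covers B1=T, B2=T
union over all inputs: B1=T, B1=F, B2=T, B2=F, B3=T, B4=S (6 outcomes)
checked all size-1 subsets: none covers 6 outcomes (max 4/6)
the canonical winner is {2, 4}: size 2, full 6-outcome coverage, earliest index list among size-2 covers

Answer: 2, 4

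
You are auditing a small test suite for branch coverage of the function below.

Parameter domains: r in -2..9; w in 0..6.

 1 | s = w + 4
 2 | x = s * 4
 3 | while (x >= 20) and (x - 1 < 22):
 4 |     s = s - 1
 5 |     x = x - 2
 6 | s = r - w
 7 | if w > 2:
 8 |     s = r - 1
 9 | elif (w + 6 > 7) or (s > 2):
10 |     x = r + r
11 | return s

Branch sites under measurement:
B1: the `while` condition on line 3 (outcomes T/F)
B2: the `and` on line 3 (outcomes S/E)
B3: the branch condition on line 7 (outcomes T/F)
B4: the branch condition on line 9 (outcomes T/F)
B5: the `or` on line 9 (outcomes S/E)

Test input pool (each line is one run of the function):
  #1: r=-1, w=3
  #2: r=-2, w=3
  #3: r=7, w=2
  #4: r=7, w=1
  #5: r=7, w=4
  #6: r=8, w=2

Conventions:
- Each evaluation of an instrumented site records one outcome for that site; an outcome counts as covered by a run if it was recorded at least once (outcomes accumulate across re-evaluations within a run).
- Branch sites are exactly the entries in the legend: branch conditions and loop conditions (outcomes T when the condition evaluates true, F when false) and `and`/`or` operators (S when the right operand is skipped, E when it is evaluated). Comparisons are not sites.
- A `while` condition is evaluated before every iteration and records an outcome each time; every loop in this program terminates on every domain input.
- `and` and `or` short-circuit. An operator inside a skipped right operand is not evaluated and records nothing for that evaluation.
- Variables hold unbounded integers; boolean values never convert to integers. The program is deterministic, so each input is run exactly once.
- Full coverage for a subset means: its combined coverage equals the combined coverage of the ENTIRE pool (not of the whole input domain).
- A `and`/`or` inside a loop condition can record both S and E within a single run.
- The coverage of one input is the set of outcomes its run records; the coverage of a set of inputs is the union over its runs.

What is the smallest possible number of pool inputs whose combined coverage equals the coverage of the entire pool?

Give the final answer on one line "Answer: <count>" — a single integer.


test 1 (r=-1, w=3) hits B1=F, B2=E, B3=T
test 2 (r=-2, w=3) hits B1=F, B2=E, B3=T
test 3 (r=7, w=2) hits B1=F, B2=E, B3=F, B4=T, B5=S
test 4 (r=7, w=1) hits B1=T, B1=F, B2=S, B2=E, B3=F, B4=T, B5=E
test 5 (r=7, w=4) hits B1=F, B2=E, B3=T
test 6 (r=8, w=2) hits B1=F, B2=E, B3=F, B4=T, B5=S
union over all inputs: B1=T, B1=F, B2=S, B2=E, B3=T, B3=F, B4=T, B5=S, B5=E (9 outcomes)
no size-1 subset reaches all 9 outcomes (best union: 7/9)
no size-2 subset reaches all 9 outcomes (best union: 8/9)
size 3: inputs {1, 3, 4} cover all 9 outcomes, and no lexicographically smaller subset of this size does
Answer: 3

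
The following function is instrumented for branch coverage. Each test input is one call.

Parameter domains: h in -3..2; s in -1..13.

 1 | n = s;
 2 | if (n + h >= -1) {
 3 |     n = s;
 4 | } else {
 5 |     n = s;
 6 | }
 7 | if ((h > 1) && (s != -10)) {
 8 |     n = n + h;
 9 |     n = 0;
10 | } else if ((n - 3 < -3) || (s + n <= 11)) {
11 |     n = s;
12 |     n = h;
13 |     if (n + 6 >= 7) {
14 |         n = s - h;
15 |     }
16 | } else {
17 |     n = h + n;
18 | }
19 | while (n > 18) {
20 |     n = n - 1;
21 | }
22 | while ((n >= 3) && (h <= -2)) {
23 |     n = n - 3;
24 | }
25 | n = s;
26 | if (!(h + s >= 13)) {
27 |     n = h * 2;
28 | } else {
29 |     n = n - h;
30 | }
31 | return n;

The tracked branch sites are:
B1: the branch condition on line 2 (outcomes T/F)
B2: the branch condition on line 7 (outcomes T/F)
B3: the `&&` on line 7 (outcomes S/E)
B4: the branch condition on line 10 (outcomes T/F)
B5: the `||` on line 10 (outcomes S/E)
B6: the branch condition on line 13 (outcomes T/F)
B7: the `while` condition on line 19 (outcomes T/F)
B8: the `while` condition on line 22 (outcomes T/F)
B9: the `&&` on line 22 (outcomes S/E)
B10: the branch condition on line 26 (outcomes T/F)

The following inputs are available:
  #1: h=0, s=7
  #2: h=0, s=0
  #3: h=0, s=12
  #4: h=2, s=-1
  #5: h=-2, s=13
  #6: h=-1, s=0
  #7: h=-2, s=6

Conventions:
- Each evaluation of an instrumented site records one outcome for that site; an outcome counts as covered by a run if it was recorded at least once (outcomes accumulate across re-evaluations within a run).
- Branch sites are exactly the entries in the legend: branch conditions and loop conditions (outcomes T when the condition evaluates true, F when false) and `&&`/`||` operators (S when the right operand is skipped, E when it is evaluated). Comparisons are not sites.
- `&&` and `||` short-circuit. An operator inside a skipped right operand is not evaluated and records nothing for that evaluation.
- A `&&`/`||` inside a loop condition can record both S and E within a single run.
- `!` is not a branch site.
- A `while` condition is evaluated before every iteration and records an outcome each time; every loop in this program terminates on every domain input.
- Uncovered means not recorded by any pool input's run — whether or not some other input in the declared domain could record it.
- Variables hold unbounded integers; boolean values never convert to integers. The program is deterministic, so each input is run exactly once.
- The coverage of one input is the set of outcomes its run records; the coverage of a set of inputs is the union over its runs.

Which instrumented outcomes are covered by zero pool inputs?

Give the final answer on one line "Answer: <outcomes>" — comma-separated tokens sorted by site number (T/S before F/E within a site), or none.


run #1 (h=0, s=7) runs B1->T, B3->S, B2->F, B5->E, B4->F, B7->F, B9->E, B8->F, B10->T; records B1=T, B2=F, B3=S, B4=F, B5=E, B7=F, B8=F, B9=E, B10=T
run #2 (h=0, s=0) runs B1->T, B3->S, B2->F, B5->E, B4->T, B6->F, B7->F, B9->S, B8->F, B10->T; records B1=T, B2=F, B3=S, B4=T, B5=E, B6=F, B7=F, B8=F, B9=S, B10=T
run #3 (h=0, s=12) runs B1->T, B3->S, B2->F, B5->E, B4->F, B7->F, B9->E, B8->F, B10->T; records B1=T, B2=F, B3=S, B4=F, B5=E, B7=F, B8=F, B9=E, B10=T
run #4 (h=2, s=-1) runs B1->T, B3->E, B2->T, B7->F, B9->S, B8->F, B10->T; records B1=T, B2=T, B3=E, B7=F, B8=F, B9=S, B10=T
run #5 (h=-2, s=13) runs B1->T, B3->S, B2->F, B5->E, B4->F, B7->F, B9->E, B8->T, B9->E, B8->T, B9->E, B8->T, B9->S, B8->F, ...; records B1=T, B2=F, B3=S, B4=F, B5=E, B7=F, B8=T, B8=F, B9=S, B9=E, B10=T
run #6 (h=-1, s=0) runs B1->T, B3->S, B2->F, B5->E, B4->T, B6->F, B7->F, B9->S, B8->F, B10->T; records B1=T, B2=F, B3=S, B4=T, B5=E, B6=F, B7=F, B8=F, B9=S, B10=T
run #7 (h=-2, s=6) runs B1->T, B3->S, B2->F, B5->E, B4->F, B7->F, B9->E, B8->T, B9->S, B8->F, B10->T; records B1=T, B2=F, B3=S, B4=F, B5=E, B7=F, B8=T, B8=F, B9=S, B9=E, B10=T
union over the pool: B1=T, B2=T, B2=F, B3=S, B3=E, B4=T, B4=F, B5=E, B6=F, B7=F, B8=T, B8=F, B9=S, B9=E, B10=T
uncovered (5 of 20): B1=F, B5=S, B6=T, B7=T, B10=F
Answer: B1=F, B5=S, B6=T, B7=T, B10=F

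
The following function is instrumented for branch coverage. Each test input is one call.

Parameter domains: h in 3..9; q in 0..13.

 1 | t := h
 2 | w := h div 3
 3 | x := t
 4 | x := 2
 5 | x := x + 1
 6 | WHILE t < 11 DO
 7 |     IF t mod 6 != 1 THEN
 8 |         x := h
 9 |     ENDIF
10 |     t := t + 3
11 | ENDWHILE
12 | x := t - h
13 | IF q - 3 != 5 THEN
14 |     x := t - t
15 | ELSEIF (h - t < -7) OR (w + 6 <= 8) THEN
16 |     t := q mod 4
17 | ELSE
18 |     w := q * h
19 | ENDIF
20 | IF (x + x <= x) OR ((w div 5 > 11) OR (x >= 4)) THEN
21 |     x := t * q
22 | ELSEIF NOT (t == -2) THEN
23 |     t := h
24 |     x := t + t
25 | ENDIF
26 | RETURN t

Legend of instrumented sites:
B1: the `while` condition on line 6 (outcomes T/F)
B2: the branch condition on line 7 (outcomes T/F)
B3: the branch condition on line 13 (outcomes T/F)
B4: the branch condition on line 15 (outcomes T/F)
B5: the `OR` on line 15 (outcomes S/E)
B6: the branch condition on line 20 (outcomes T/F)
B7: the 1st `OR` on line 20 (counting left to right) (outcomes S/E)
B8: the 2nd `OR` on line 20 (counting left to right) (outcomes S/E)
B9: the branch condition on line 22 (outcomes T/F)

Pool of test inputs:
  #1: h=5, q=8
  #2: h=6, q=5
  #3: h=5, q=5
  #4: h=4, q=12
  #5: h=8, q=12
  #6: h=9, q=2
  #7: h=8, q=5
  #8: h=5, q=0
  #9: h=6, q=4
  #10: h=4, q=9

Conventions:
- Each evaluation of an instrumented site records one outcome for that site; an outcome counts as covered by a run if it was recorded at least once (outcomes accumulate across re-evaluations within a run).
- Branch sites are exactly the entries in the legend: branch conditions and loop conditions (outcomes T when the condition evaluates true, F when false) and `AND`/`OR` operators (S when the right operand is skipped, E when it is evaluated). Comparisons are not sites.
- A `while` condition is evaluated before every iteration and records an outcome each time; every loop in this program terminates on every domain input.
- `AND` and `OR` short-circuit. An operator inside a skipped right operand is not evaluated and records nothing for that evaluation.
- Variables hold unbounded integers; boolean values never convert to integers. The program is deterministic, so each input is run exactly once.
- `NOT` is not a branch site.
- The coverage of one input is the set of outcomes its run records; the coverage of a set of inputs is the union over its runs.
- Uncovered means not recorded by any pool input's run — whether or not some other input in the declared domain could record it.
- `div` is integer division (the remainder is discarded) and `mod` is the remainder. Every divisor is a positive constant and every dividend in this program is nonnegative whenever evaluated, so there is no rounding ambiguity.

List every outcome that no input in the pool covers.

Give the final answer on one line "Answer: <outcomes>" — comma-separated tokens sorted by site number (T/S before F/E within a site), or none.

#1 (h=5, q=8) -> covered: B1=T, B1=F, B2=T, B3=F, B4=T, B5=E, B6=T, B7=E, B8=E
#2 (h=6, q=5) -> covered: B1=T, B1=F, B2=T, B3=T, B6=T, B7=S
#3 (h=5, q=5) -> covered: B1=T, B1=F, B2=T, B3=T, B6=T, B7=S
#4 (h=4, q=12) -> covered: B1=T, B1=F, B2=T, B2=F, B3=T, B6=T, B7=S
#5 (h=8, q=12) -> covered: B1=T, B1=F, B2=T, B3=T, B6=T, B7=S
#6 (h=9, q=2) -> covered: B1=T, B1=F, B2=T, B3=T, B6=T, B7=S
#7 (h=8, q=5) -> covered: B1=T, B1=F, B2=T, B3=T, B6=T, B7=S
#8 (h=5, q=0) -> covered: B1=T, B1=F, B2=T, B3=T, B6=T, B7=S
#9 (h=6, q=4) -> covered: B1=T, B1=F, B2=T, B3=T, B6=T, B7=S
#10 (h=4, q=9) -> covered: B1=T, B1=F, B2=T, B2=F, B3=T, B6=T, B7=S
union over the pool: B1=T, B1=F, B2=T, B2=F, B3=T, B3=F, B4=T, B5=E, B6=T, B7=S, B7=E, B8=E
uncovered (6 of 18): B4=F, B5=S, B6=F, B8=S, B9=T, B9=F

Answer: B4=F, B5=S, B6=F, B8=S, B9=T, B9=F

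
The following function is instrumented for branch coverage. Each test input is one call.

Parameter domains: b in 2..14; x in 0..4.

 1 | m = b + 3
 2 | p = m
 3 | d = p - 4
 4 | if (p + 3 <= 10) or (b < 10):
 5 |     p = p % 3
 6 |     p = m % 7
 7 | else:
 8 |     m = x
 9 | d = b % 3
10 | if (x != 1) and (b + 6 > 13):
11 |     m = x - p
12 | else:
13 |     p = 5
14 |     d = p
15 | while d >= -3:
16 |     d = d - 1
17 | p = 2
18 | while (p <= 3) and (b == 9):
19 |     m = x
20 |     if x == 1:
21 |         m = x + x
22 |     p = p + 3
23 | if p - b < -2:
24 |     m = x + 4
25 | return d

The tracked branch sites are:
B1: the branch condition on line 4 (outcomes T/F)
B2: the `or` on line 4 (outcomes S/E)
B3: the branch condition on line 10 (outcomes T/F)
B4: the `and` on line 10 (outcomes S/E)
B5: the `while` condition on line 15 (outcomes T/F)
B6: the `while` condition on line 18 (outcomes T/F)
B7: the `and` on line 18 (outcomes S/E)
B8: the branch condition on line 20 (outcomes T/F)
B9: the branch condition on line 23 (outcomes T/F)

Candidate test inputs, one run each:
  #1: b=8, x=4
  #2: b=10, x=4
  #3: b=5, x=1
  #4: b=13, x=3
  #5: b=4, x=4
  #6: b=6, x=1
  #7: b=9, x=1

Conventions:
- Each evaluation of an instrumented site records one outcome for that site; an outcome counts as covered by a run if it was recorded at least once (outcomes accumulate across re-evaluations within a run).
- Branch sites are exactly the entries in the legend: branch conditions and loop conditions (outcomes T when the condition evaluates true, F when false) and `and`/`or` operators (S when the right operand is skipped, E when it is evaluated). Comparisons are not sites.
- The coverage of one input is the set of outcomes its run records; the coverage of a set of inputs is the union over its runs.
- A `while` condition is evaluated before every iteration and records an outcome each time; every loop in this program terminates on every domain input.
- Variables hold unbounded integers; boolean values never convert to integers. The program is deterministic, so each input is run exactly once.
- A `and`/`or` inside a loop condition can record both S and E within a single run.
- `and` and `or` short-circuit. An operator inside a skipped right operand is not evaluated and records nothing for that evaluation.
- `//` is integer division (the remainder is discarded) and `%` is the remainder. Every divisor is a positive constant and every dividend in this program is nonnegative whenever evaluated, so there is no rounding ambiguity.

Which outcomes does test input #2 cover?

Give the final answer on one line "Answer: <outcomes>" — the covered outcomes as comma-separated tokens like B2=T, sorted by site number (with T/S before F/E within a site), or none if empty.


Simulating input #2 (b=10, x=4) step by step:
  B2->E, B1->F, B4->E, B3->T, B5->T, B5->T, B5->T, B5->T, B5->T, B5->F
  B7->E, B6->F, B9->T
deduplicating events, the covered set is: B1=F, B2=E, B3=T, B4=E, B5=T, B5=F, B6=F, B7=E, B9=T
Answer: B1=F, B2=E, B3=T, B4=E, B5=T, B5=F, B6=F, B7=E, B9=T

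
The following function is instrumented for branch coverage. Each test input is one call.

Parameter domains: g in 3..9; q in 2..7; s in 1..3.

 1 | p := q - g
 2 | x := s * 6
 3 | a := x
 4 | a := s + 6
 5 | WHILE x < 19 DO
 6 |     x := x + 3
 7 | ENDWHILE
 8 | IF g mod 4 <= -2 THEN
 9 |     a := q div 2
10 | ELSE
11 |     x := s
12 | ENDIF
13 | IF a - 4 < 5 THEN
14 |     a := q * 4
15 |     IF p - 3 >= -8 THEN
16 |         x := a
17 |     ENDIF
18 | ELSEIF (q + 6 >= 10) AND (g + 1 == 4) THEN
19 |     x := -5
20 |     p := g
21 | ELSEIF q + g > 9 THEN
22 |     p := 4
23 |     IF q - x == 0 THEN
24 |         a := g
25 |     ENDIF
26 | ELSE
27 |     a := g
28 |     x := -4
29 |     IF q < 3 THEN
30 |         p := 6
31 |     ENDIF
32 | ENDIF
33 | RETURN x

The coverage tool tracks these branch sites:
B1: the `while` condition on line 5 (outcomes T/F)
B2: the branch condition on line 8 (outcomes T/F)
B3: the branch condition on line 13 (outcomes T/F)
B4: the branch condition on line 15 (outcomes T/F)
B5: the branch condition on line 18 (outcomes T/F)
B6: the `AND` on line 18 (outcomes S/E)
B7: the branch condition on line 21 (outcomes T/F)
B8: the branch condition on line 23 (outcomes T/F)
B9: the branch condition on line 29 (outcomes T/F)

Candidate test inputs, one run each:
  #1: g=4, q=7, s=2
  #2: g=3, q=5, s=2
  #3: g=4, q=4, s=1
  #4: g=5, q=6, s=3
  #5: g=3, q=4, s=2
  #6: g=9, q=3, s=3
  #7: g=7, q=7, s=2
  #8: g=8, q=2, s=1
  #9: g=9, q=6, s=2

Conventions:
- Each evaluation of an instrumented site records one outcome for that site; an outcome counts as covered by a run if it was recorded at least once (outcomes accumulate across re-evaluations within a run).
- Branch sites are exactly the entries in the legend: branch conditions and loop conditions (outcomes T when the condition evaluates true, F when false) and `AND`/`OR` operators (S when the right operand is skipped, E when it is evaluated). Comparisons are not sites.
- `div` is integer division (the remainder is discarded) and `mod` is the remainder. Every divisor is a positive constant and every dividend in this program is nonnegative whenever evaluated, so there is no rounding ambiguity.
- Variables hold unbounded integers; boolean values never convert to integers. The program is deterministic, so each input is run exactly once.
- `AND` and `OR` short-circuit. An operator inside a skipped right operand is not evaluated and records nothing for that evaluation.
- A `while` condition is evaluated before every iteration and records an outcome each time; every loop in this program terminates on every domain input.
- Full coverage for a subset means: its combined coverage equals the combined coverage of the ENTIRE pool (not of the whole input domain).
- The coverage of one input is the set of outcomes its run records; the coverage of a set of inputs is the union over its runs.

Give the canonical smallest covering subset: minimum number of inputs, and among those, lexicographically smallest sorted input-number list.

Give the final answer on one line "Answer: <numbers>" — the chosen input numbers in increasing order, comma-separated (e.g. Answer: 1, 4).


#1 (g=4, q=7, s=2) -> covered: B1=T, B1=F, B2=F, B3=T, B4=T
#2 (g=3, q=5, s=2) -> covered: B1=T, B1=F, B2=F, B3=T, B4=T
#3 (g=4, q=4, s=1) -> covered: B1=T, B1=F, B2=F, B3=T, B4=T
#4 (g=5, q=6, s=3) -> covered: B1=T, B1=F, B2=F, B3=F, B5=F, B6=E, B7=T, B8=F
#5 (g=3, q=4, s=2) -> covered: B1=T, B1=F, B2=F, B3=T, B4=T
#6 (g=9, q=3, s=3) -> covered: B1=T, B1=F, B2=F, B3=F, B5=F, B6=S, B7=T, B8=T
#7 (g=7, q=7, s=2) -> covered: B1=T, B1=F, B2=F, B3=T, B4=T
#8 (g=8, q=2, s=1) -> covered: B1=T, B1=F, B2=F, B3=T, B4=F
#9 (g=9, q=6, s=2) -> covered: B1=T, B1=F, B2=F, B3=T, B4=T
pool-wide coverage (13 outcomes): B1=T, B1=F, B2=F, B3=T, B3=F, B4=T, B4=F, B5=F, B6=S, B6=E, B7=T, B8=T, B8=F
no size-1 subset reaches all 13 outcomes (best union: 8/13)
no size-2 subset reaches all 13 outcomes (best union: 10/13)
no size-3 subset reaches all 13 outcomes (best union: 12/13)
at size 4, {1, 4, 6, 8} reaches all 13 outcomes; every lexicographically earlier size-4 subset fails
Answer: 1, 4, 6, 8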